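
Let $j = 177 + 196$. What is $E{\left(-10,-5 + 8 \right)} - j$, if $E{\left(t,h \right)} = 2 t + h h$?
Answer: $-384$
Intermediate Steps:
$E{\left(t,h \right)} = h^{2} + 2 t$ ($E{\left(t,h \right)} = 2 t + h^{2} = h^{2} + 2 t$)
$j = 373$
$E{\left(-10,-5 + 8 \right)} - j = \left(\left(-5 + 8\right)^{2} + 2 \left(-10\right)\right) - 373 = \left(3^{2} - 20\right) - 373 = \left(9 - 20\right) - 373 = -11 - 373 = -384$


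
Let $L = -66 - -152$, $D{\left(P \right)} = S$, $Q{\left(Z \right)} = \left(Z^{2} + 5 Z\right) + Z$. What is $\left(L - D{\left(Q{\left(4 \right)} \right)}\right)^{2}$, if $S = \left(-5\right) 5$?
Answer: $12321$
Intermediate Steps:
$S = -25$
$Q{\left(Z \right)} = Z^{2} + 6 Z$
$D{\left(P \right)} = -25$
$L = 86$ ($L = -66 + 152 = 86$)
$\left(L - D{\left(Q{\left(4 \right)} \right)}\right)^{2} = \left(86 - -25\right)^{2} = \left(86 + 25\right)^{2} = 111^{2} = 12321$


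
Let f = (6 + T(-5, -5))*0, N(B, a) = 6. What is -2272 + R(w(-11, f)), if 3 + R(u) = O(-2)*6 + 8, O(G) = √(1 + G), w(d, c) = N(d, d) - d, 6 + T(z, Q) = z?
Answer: -2267 + 6*I ≈ -2267.0 + 6.0*I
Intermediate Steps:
T(z, Q) = -6 + z
f = 0 (f = (6 + (-6 - 5))*0 = (6 - 11)*0 = -5*0 = 0)
w(d, c) = 6 - d
R(u) = 5 + 6*I (R(u) = -3 + (√(1 - 2)*6 + 8) = -3 + (√(-1)*6 + 8) = -3 + (I*6 + 8) = -3 + (6*I + 8) = -3 + (8 + 6*I) = 5 + 6*I)
-2272 + R(w(-11, f)) = -2272 + (5 + 6*I) = -2267 + 6*I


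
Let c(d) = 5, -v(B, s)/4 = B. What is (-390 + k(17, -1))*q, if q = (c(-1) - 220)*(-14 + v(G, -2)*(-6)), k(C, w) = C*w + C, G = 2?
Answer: 2850900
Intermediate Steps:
v(B, s) = -4*B
k(C, w) = C + C*w
q = -7310 (q = (5 - 220)*(-14 - 4*2*(-6)) = -215*(-14 - 8*(-6)) = -215*(-14 + 48) = -215*34 = -7310)
(-390 + k(17, -1))*q = (-390 + 17*(1 - 1))*(-7310) = (-390 + 17*0)*(-7310) = (-390 + 0)*(-7310) = -390*(-7310) = 2850900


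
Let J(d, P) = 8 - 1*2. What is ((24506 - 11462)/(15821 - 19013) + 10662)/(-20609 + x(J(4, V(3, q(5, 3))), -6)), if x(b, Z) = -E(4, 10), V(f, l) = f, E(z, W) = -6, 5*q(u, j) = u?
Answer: -2835005/5480398 ≈ -0.51730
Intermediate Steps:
q(u, j) = u/5
J(d, P) = 6 (J(d, P) = 8 - 2 = 6)
x(b, Z) = 6 (x(b, Z) = -1*(-6) = 6)
((24506 - 11462)/(15821 - 19013) + 10662)/(-20609 + x(J(4, V(3, q(5, 3))), -6)) = ((24506 - 11462)/(15821 - 19013) + 10662)/(-20609 + 6) = (13044/(-3192) + 10662)/(-20603) = (13044*(-1/3192) + 10662)*(-1/20603) = (-1087/266 + 10662)*(-1/20603) = (2835005/266)*(-1/20603) = -2835005/5480398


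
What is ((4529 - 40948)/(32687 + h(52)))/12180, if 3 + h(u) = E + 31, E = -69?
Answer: -36419/397628280 ≈ -9.1591e-5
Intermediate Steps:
h(u) = -41 (h(u) = -3 + (-69 + 31) = -3 - 38 = -41)
((4529 - 40948)/(32687 + h(52)))/12180 = ((4529 - 40948)/(32687 - 41))/12180 = -36419/32646*(1/12180) = -36419*1/32646*(1/12180) = -36419/32646*1/12180 = -36419/397628280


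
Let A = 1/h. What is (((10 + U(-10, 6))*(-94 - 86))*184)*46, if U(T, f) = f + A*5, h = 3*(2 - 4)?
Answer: -23106720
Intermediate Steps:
h = -6 (h = 3*(-2) = -6)
A = -⅙ (A = 1/(-6) = -⅙ ≈ -0.16667)
U(T, f) = -⅚ + f (U(T, f) = f - ⅙*5 = f - ⅚ = -⅚ + f)
(((10 + U(-10, 6))*(-94 - 86))*184)*46 = (((10 + (-⅚ + 6))*(-94 - 86))*184)*46 = (((10 + 31/6)*(-180))*184)*46 = (((91/6)*(-180))*184)*46 = -2730*184*46 = -502320*46 = -23106720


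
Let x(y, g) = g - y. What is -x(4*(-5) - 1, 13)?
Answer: -34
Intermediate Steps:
-x(4*(-5) - 1, 13) = -(13 - (4*(-5) - 1)) = -(13 - (-20 - 1)) = -(13 - 1*(-21)) = -(13 + 21) = -1*34 = -34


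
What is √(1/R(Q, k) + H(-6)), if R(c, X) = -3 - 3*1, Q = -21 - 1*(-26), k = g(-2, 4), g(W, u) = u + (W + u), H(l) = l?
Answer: I*√222/6 ≈ 2.4833*I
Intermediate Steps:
g(W, u) = W + 2*u
k = 6 (k = -2 + 2*4 = -2 + 8 = 6)
Q = 5 (Q = -21 + 26 = 5)
R(c, X) = -6 (R(c, X) = -3 - 3 = -6)
√(1/R(Q, k) + H(-6)) = √(1/(-6) - 6) = √(-⅙ - 6) = √(-37/6) = I*√222/6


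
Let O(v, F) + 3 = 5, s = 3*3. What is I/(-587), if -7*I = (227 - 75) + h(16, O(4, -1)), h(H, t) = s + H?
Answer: 177/4109 ≈ 0.043076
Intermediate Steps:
s = 9
O(v, F) = 2 (O(v, F) = -3 + 5 = 2)
h(H, t) = 9 + H
I = -177/7 (I = -((227 - 75) + (9 + 16))/7 = -(152 + 25)/7 = -1/7*177 = -177/7 ≈ -25.286)
I/(-587) = -177/7/(-587) = -177/7*(-1/587) = 177/4109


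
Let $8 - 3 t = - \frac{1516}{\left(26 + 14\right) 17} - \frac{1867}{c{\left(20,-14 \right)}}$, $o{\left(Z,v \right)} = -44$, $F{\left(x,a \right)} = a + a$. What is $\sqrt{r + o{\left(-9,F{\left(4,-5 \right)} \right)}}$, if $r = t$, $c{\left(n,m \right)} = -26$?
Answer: $\frac{4 i \sqrt{44318235}}{3315} \approx 8.0328 i$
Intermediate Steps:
$F{\left(x,a \right)} = 2 a$
$t = - \frac{68044}{3315}$ ($t = \frac{8}{3} - \frac{- \frac{1516}{\left(26 + 14\right) 17} - \frac{1867}{-26}}{3} = \frac{8}{3} - \frac{- \frac{1516}{40 \cdot 17} - - \frac{1867}{26}}{3} = \frac{8}{3} - \frac{- \frac{1516}{680} + \frac{1867}{26}}{3} = \frac{8}{3} - \frac{\left(-1516\right) \frac{1}{680} + \frac{1867}{26}}{3} = \frac{8}{3} - \frac{- \frac{379}{170} + \frac{1867}{26}}{3} = \frac{8}{3} - \frac{25628}{1105} = - \frac{68044}{3315} \approx -20.526$)
$r = - \frac{68044}{3315} \approx -20.526$
$\sqrt{r + o{\left(-9,F{\left(4,-5 \right)} \right)}} = \sqrt{- \frac{68044}{3315} - 44} = \sqrt{- \frac{213904}{3315}} = \frac{4 i \sqrt{44318235}}{3315}$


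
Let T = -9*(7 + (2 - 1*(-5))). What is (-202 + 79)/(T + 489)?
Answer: -41/121 ≈ -0.33884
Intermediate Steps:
T = -126 (T = -9*(7 + (2 + 5)) = -9*(7 + 7) = -9*14 = -126)
(-202 + 79)/(T + 489) = (-202 + 79)/(-126 + 489) = -123/363 = -123*1/363 = -41/121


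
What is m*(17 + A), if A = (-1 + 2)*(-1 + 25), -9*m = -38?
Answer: 1558/9 ≈ 173.11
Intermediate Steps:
m = 38/9 (m = -1/9*(-38) = 38/9 ≈ 4.2222)
A = 24 (A = 1*24 = 24)
m*(17 + A) = 38*(17 + 24)/9 = (38/9)*41 = 1558/9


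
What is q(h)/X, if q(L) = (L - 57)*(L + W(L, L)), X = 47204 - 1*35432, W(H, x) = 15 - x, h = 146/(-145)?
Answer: -8411/113796 ≈ -0.073913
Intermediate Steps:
h = -146/145 (h = 146*(-1/145) = -146/145 ≈ -1.0069)
X = 11772 (X = 47204 - 35432 = 11772)
q(L) = -855 + 15*L (q(L) = (L - 57)*(L + (15 - L)) = (-57 + L)*15 = -855 + 15*L)
q(h)/X = (-855 + 15*(-146/145))/11772 = (-855 - 438/29)*(1/11772) = -25233/29*1/11772 = -8411/113796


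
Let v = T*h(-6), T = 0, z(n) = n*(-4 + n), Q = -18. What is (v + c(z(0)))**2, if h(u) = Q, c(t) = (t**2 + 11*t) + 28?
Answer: 784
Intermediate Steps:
c(t) = 28 + t**2 + 11*t
h(u) = -18
v = 0 (v = 0*(-18) = 0)
(v + c(z(0)))**2 = (0 + (28 + (0*(-4 + 0))**2 + 11*(0*(-4 + 0))))**2 = (0 + (28 + (0*(-4))**2 + 11*(0*(-4))))**2 = (0 + (28 + 0**2 + 11*0))**2 = (0 + (28 + 0 + 0))**2 = (0 + 28)**2 = 28**2 = 784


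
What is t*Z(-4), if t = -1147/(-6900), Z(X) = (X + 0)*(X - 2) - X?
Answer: 8029/1725 ≈ 4.6545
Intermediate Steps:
Z(X) = -X + X*(-2 + X) (Z(X) = X*(-2 + X) - X = -X + X*(-2 + X))
t = 1147/6900 (t = -1147*(-1/6900) = 1147/6900 ≈ 0.16623)
t*Z(-4) = 1147*(-4*(-3 - 4))/6900 = 1147*(-4*(-7))/6900 = (1147/6900)*28 = 8029/1725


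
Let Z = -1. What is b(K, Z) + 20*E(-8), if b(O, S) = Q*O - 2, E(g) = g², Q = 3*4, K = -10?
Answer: 1158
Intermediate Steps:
Q = 12
b(O, S) = -2 + 12*O (b(O, S) = 12*O - 2 = -2 + 12*O)
b(K, Z) + 20*E(-8) = (-2 + 12*(-10)) + 20*(-8)² = (-2 - 120) + 20*64 = -122 + 1280 = 1158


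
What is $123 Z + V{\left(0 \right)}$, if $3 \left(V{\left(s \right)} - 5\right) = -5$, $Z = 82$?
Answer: $\frac{30268}{3} \approx 10089.0$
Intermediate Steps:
$V{\left(s \right)} = \frac{10}{3}$ ($V{\left(s \right)} = 5 + \frac{1}{3} \left(-5\right) = 5 - \frac{5}{3} = \frac{10}{3}$)
$123 Z + V{\left(0 \right)} = 123 \cdot 82 + \frac{10}{3} = 10086 + \frac{10}{3} = \frac{30268}{3}$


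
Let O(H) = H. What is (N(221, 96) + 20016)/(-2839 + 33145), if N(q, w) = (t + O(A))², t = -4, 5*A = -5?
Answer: 20041/30306 ≈ 0.66129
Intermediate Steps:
A = -1 (A = (⅕)*(-5) = -1)
N(q, w) = 25 (N(q, w) = (-4 - 1)² = (-5)² = 25)
(N(221, 96) + 20016)/(-2839 + 33145) = (25 + 20016)/(-2839 + 33145) = 20041/30306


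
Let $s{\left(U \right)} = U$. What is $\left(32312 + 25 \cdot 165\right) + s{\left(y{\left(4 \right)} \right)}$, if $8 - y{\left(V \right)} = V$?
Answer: $36441$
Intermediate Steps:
$y{\left(V \right)} = 8 - V$
$\left(32312 + 25 \cdot 165\right) + s{\left(y{\left(4 \right)} \right)} = \left(32312 + 25 \cdot 165\right) + \left(8 - 4\right) = \left(32312 + 4125\right) + \left(8 - 4\right) = 36437 + 4 = 36441$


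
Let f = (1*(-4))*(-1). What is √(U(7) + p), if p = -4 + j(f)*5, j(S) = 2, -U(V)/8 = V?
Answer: 5*I*√2 ≈ 7.0711*I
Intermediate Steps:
f = 4 (f = -4*(-1) = 4)
U(V) = -8*V
p = 6 (p = -4 + 2*5 = -4 + 10 = 6)
√(U(7) + p) = √(-8*7 + 6) = √(-56 + 6) = √(-50) = 5*I*√2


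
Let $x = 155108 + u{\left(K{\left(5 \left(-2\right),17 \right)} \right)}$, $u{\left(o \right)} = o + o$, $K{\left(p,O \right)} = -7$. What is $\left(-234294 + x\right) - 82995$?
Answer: $-162195$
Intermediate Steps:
$u{\left(o \right)} = 2 o$
$x = 155094$ ($x = 155108 + 2 \left(-7\right) = 155108 - 14 = 155094$)
$\left(-234294 + x\right) - 82995 = \left(-234294 + 155094\right) - 82995 = -79200 - 82995 = -162195$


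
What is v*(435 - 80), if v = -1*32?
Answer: -11360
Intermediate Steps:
v = -32
v*(435 - 80) = -32*(435 - 80) = -32*355 = -11360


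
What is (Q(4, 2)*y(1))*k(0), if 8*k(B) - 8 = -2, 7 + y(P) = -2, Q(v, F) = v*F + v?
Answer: -81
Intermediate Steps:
Q(v, F) = v + F*v (Q(v, F) = F*v + v = v + F*v)
y(P) = -9 (y(P) = -7 - 2 = -9)
k(B) = 3/4 (k(B) = 1 + (1/8)*(-2) = 1 - 1/4 = 3/4)
(Q(4, 2)*y(1))*k(0) = ((4*(1 + 2))*(-9))*(3/4) = ((4*3)*(-9))*(3/4) = (12*(-9))*(3/4) = -108*3/4 = -81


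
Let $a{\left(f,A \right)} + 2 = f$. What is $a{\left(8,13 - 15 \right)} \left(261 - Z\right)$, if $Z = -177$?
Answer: $2628$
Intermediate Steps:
$a{\left(f,A \right)} = -2 + f$
$a{\left(8,13 - 15 \right)} \left(261 - Z\right) = \left(-2 + 8\right) \left(261 - -177\right) = 6 \left(261 + 177\right) = 6 \cdot 438 = 2628$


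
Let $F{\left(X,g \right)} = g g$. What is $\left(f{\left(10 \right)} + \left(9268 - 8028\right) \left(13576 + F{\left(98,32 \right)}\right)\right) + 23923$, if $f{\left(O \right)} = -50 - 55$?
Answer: $18127818$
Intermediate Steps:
$F{\left(X,g \right)} = g^{2}$
$f{\left(O \right)} = -105$ ($f{\left(O \right)} = -50 - 55 = -105$)
$\left(f{\left(10 \right)} + \left(9268 - 8028\right) \left(13576 + F{\left(98,32 \right)}\right)\right) + 23923 = \left(-105 + \left(9268 - 8028\right) \left(13576 + 32^{2}\right)\right) + 23923 = \left(-105 + 1240 \left(13576 + 1024\right)\right) + 23923 = \left(-105 + 1240 \cdot 14600\right) + 23923 = \left(-105 + 18104000\right) + 23923 = 18103895 + 23923 = 18127818$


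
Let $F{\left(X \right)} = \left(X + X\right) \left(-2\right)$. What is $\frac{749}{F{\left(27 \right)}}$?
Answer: $- \frac{749}{108} \approx -6.9352$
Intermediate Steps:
$F{\left(X \right)} = - 4 X$ ($F{\left(X \right)} = 2 X \left(-2\right) = - 4 X$)
$\frac{749}{F{\left(27 \right)}} = \frac{749}{\left(-4\right) 27} = \frac{749}{-108} = 749 \left(- \frac{1}{108}\right) = - \frac{749}{108}$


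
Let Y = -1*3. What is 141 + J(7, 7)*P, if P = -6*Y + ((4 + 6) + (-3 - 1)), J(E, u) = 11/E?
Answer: 1251/7 ≈ 178.71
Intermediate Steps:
Y = -3
P = 24 (P = -6*(-3) + ((4 + 6) + (-3 - 1)) = 18 + (10 - 4) = 18 + 6 = 24)
141 + J(7, 7)*P = 141 + (11/7)*24 = 141 + 264/7 = 1251/7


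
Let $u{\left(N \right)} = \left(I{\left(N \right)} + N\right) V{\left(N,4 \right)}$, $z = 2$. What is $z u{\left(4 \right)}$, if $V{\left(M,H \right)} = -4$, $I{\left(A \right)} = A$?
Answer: $-64$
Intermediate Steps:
$u{\left(N \right)} = - 8 N$ ($u{\left(N \right)} = \left(N + N\right) \left(-4\right) = 2 N \left(-4\right) = - 8 N$)
$z u{\left(4 \right)} = 2 \left(\left(-8\right) 4\right) = 2 \left(-32\right) = -64$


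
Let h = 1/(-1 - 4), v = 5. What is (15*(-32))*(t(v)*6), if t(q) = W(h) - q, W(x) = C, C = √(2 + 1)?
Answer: 14400 - 2880*√3 ≈ 9411.7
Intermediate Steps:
C = √3 ≈ 1.7320
h = -⅕ (h = 1/(-5) = -⅕ ≈ -0.20000)
W(x) = √3
t(q) = √3 - q
(15*(-32))*(t(v)*6) = (15*(-32))*((√3 - 1*5)*6) = -480*(√3 - 5)*6 = -480*(-5 + √3)*6 = -480*(-30 + 6*√3) = 14400 - 2880*√3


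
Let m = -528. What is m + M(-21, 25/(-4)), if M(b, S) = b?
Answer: -549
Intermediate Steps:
m + M(-21, 25/(-4)) = -528 - 21 = -549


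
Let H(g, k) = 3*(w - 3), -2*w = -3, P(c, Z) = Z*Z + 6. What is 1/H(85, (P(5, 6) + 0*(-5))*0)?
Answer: -2/9 ≈ -0.22222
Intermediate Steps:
P(c, Z) = 6 + Z**2 (P(c, Z) = Z**2 + 6 = 6 + Z**2)
w = 3/2 (w = -1/2*(-3) = 3/2 ≈ 1.5000)
H(g, k) = -9/2 (H(g, k) = 3*(3/2 - 3) = 3*(-3/2) = -9/2)
1/H(85, (P(5, 6) + 0*(-5))*0) = 1/(-9/2) = -2/9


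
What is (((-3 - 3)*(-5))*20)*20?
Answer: 12000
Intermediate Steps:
(((-3 - 3)*(-5))*20)*20 = (-6*(-5)*20)*20 = (30*20)*20 = 600*20 = 12000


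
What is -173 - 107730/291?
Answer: -52691/97 ≈ -543.21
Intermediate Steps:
-173 - 107730/291 = -173 - 266*135/97 = -173 - 35910/97 = -52691/97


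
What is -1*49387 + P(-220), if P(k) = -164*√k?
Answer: -49387 - 328*I*√55 ≈ -49387.0 - 2432.5*I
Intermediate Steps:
-1*49387 + P(-220) = -1*49387 - 328*I*√55 = -49387 - 328*I*√55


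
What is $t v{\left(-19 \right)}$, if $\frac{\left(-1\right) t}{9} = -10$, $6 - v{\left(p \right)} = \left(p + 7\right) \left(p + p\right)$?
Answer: $-40500$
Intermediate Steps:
$v{\left(p \right)} = 6 - 2 p \left(7 + p\right)$ ($v{\left(p \right)} = 6 - \left(p + 7\right) \left(p + p\right) = 6 - \left(7 + p\right) 2 p = 6 - 2 p \left(7 + p\right)$)
$t = 90$ ($t = \left(-9\right) \left(-10\right) = 90$)
$t v{\left(-19 \right)} = 90 \left(6 - -266 - 2 \left(-19\right)^{2}\right) = 90 \left(6 + 266 - 722\right) = 90 \left(-450\right) = -40500$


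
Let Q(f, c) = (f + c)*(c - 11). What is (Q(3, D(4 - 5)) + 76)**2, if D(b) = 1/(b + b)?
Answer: 35721/16 ≈ 2232.6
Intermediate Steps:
D(b) = 1/(2*b)
Q(f, c) = (-11 + c)*(c + f) (Q(f, c) = (c + f)*(-11 + c) = (-11 + c)*(c + f))
(Q(3, D(4 - 5)) + 76)**2 = (((1/(2*(4 - 5)))**2 - 11/(2*(4 - 5)) - 11*3 + (1/(2*(4 - 5)))*3) + 76)**2 = ((((1/2)/(-1))**2 - 11/(2*(-1)) - 33 + ((1/2)/(-1))*3) + 76)**2 = ((((1/2)*(-1))**2 - 11*(-1)/2 - 33 + ((1/2)*(-1))*3) + 76)**2 = (((-1/2)**2 - 11*(-1/2) - 33 - 1/2*3) + 76)**2 = ((1/4 + 11/2 - 33 - 3/2) + 76)**2 = (-115/4 + 76)**2 = (189/4)**2 = 35721/16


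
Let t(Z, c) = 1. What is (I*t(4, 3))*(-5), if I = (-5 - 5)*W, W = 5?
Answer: 250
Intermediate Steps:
I = -50 (I = (-5 - 5)*5 = -10*5 = -50)
(I*t(4, 3))*(-5) = -50*1*(-5) = -50*(-5) = 250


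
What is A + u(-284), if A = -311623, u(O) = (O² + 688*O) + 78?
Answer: -426281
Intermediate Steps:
u(O) = 78 + O² + 688*O
A + u(-284) = -311623 + (78 + (-284)² + 688*(-284)) = -311623 + (78 + 80656 - 195392) = -311623 - 114658 = -426281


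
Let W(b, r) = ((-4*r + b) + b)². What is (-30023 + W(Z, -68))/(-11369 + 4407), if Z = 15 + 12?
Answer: -76253/6962 ≈ -10.953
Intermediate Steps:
Z = 27
W(b, r) = (-4*r + 2*b)² (W(b, r) = ((b - 4*r) + b)² = (-4*r + 2*b)²)
(-30023 + W(Z, -68))/(-11369 + 4407) = (-30023 + 4*(27 - 2*(-68))²)/(-11369 + 4407) = (-30023 + 4*(27 + 136)²)/(-6962) = (-30023 + 4*163²)*(-1/6962) = (-30023 + 4*26569)*(-1/6962) = (-30023 + 106276)*(-1/6962) = 76253*(-1/6962) = -76253/6962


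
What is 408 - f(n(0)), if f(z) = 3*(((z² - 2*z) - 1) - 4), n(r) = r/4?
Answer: 423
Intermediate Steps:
n(r) = r/4 (n(r) = r*(¼) = r/4)
f(z) = -15 - 6*z + 3*z² (f(z) = 3*((-1 + z² - 2*z) - 4) = 3*(-5 + z² - 2*z) = -15 - 6*z + 3*z²)
408 - f(n(0)) = 408 - (-15 - 3*0/2 + 3*((¼)*0)²) = 408 - (-15 - 6*0 + 3*0²) = 408 - (-15 + 0 + 3*0) = 408 - (-15 + 0 + 0) = 408 - 1*(-15) = 408 + 15 = 423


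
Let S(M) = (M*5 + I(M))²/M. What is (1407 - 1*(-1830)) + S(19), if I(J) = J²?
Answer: 14181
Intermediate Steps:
S(M) = (M² + 5*M)²/M (S(M) = (M*5 + M²)²/M = (5*M + M²)²/M = (M² + 5*M)²/M)
(1407 - 1*(-1830)) + S(19) = (1407 - 1*(-1830)) + 19*(5 + 19)² = (1407 + 1830) + 19*24² = 3237 + 19*576 = 3237 + 10944 = 14181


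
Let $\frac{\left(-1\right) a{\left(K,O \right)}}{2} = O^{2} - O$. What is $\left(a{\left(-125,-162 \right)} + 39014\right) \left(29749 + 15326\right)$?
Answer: $-621944850$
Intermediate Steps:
$a{\left(K,O \right)} = - 2 O^{2} + 2 O$ ($a{\left(K,O \right)} = - 2 \left(O^{2} - O\right) = - 2 O^{2} + 2 O$)
$\left(a{\left(-125,-162 \right)} + 39014\right) \left(29749 + 15326\right) = \left(2 \left(-162\right) \left(1 - -162\right) + 39014\right) \left(29749 + 15326\right) = \left(2 \left(-162\right) \left(1 + 162\right) + 39014\right) 45075 = \left(2 \left(-162\right) 163 + 39014\right) 45075 = \left(-52812 + 39014\right) 45075 = \left(-13798\right) 45075 = -621944850$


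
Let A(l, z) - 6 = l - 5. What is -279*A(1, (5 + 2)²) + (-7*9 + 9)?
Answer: -612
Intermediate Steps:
A(l, z) = 1 + l (A(l, z) = 6 + (l - 5) = 6 + (-5 + l) = 1 + l)
-279*A(1, (5 + 2)²) + (-7*9 + 9) = -279*(1 + 1) + (-7*9 + 9) = -279*2 + (-63 + 9) = -558 - 54 = -612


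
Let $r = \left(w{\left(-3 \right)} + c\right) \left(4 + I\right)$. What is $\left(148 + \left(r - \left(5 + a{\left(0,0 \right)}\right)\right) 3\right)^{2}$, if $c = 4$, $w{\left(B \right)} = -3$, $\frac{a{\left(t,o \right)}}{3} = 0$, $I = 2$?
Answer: $22801$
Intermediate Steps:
$a{\left(t,o \right)} = 0$ ($a{\left(t,o \right)} = 3 \cdot 0 = 0$)
$r = 6$ ($r = \left(-3 + 4\right) \left(4 + 2\right) = 1 \cdot 6 = 6$)
$\left(148 + \left(r - \left(5 + a{\left(0,0 \right)}\right)\right) 3\right)^{2} = \left(148 + \left(6 - 5\right) 3\right)^{2} = \left(148 + 1 \cdot 3\right)^{2} = \left(148 + 3\right)^{2} = 151^{2} = 22801$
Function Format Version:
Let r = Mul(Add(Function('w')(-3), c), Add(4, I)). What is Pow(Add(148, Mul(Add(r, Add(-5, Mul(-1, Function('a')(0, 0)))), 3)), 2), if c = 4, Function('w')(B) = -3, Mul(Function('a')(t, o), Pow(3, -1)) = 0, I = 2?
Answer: 22801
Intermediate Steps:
Function('a')(t, o) = 0 (Function('a')(t, o) = Mul(3, 0) = 0)
r = 6 (r = Mul(Add(-3, 4), Add(4, 2)) = Mul(1, 6) = 6)
Pow(Add(148, Mul(Add(r, Add(-5, Mul(-1, Function('a')(0, 0)))), 3)), 2) = Pow(Add(148, Mul(Add(6, Add(-5, Mul(-1, 0))), 3)), 2) = Pow(Add(148, Mul(Add(6, Add(-5, 0)), 3)), 2) = Pow(Add(148, Mul(Add(6, -5), 3)), 2) = Pow(Add(148, Mul(1, 3)), 2) = Pow(Add(148, 3), 2) = Pow(151, 2) = 22801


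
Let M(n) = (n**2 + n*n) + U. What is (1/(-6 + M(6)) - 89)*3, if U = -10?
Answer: -14949/56 ≈ -266.95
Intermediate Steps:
M(n) = -10 + 2*n**2 (M(n) = (n**2 + n*n) - 10 = (n**2 + n**2) - 10 = 2*n**2 - 10 = -10 + 2*n**2)
(1/(-6 + M(6)) - 89)*3 = (1/(-6 + (-10 + 2*6**2)) - 89)*3 = (1/(-6 + (-10 + 2*36)) - 89)*3 = (1/(-6 + (-10 + 72)) - 89)*3 = (1/(-6 + 62) - 89)*3 = (1/56 - 89)*3 = -4983/56*3 = -14949/56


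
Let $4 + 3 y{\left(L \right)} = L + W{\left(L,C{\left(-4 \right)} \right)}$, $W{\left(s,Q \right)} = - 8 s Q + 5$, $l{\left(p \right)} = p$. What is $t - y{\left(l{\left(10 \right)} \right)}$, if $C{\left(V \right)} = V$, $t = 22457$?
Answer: $\frac{67040}{3} \approx 22347.0$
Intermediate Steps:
$W{\left(s,Q \right)} = 5 - 8 Q s$ ($W{\left(s,Q \right)} = - 8 Q s + 5 = 5 - 8 Q s$)
$y{\left(L \right)} = \frac{1}{3} + 11 L$ ($y{\left(L \right)} = - \frac{4}{3} + \frac{L + \left(5 - - 32 L\right)}{3} = - \frac{4}{3} + \frac{L + \left(5 + 32 L\right)}{3} = - \frac{4}{3} + \frac{5 + 33 L}{3} = - \frac{4}{3} + \left(\frac{5}{3} + 11 L\right) = \frac{1}{3} + 11 L$)
$t - y{\left(l{\left(10 \right)} \right)} = 22457 - \left(\frac{1}{3} + 11 \cdot 10\right) = 22457 - \left(\frac{1}{3} + 110\right) = 22457 - \frac{331}{3} = \frac{67040}{3}$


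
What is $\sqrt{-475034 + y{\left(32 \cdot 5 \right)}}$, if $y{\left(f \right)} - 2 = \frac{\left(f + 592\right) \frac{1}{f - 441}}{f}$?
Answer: $\frac{i \sqrt{3750900307270}}{2810} \approx 689.23 i$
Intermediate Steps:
$y{\left(f \right)} = 2 + \frac{592 + f}{f \left(-441 + f\right)}$ ($y{\left(f \right)} = 2 + \frac{\left(f + 592\right) \frac{1}{f - 441}}{f} = 2 + \frac{\left(592 + f\right) \frac{1}{-441 + f}}{f} = 2 + \frac{\frac{1}{-441 + f} \left(592 + f\right)}{f} = 2 + \frac{592 + f}{f \left(-441 + f\right)}$)
$\sqrt{-475034 + y{\left(32 \cdot 5 \right)}} = \sqrt{-475034 + \frac{592 - 881 \cdot 32 \cdot 5 + 2 \left(32 \cdot 5\right)^{2}}{32 \cdot 5 \left(-441 + 32 \cdot 5\right)}} = \sqrt{-475034 + \frac{592 - 140960 + 2 \cdot 160^{2}}{160 \left(-441 + 160\right)}} = \sqrt{-475034 + \frac{592 - 140960 + 2 \cdot 25600}{160 \left(-281\right)}} = \sqrt{-475034 + \frac{1}{160} \left(- \frac{1}{281}\right) \left(592 - 140960 + 51200\right)} = \sqrt{-475034 + \frac{1}{160} \left(- \frac{1}{281}\right) \left(-89168\right)} = \sqrt{-475034 + \frac{5573}{2810}} = \sqrt{- \frac{1334839967}{2810}} = \frac{i \sqrt{3750900307270}}{2810}$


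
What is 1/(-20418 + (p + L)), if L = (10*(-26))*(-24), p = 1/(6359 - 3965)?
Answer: -2394/33942131 ≈ -7.0532e-5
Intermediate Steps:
p = 1/2394 ≈ 0.00041771
L = 6240 (L = -260*(-24) = 6240)
1/(-20418 + (p + L)) = 1/(-20418 + (1/2394 + 6240)) = 1/(-20418 + 14938561/2394) = 1/(-33942131/2394) = -2394/33942131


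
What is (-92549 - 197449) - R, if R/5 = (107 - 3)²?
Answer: -344078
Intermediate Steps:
R = 54080 (R = 5*(107 - 3)² = 5*104² = 5*10816 = 54080)
(-92549 - 197449) - R = (-92549 - 197449) - 1*54080 = -289998 - 54080 = -344078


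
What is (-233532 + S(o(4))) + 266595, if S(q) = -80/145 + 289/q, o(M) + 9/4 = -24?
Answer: 100641631/3045 ≈ 33051.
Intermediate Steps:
o(M) = -105/4 (o(M) = -9/4 - 24 = -105/4)
S(q) = -16/29 + 289/q (S(q) = -80*1/145 + 289/q = -16/29 + 289/q)
(-233532 + S(o(4))) + 266595 = (-233532 + (-16/29 + 289/(-105/4))) + 266595 = (-233532 + (-16/29 + 289*(-4/105))) + 266595 = (-233532 + (-16/29 - 1156/105)) + 266595 = (-233532 - 35204/3045) + 266595 = -711140144/3045 + 266595 = 100641631/3045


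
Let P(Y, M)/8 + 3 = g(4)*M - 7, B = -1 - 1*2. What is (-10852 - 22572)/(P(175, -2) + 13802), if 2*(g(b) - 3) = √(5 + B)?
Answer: -114259944/46744537 - 66848*√2/46744537 ≈ -2.4464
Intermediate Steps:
B = -3 (B = -1 - 2 = -3)
g(b) = 3 + √2/2 (g(b) = 3 + √(5 - 3)/2 = 3 + √2/2)
P(Y, M) = -80 + 8*M*(3 + √2/2) (P(Y, M) = -24 + 8*((3 + √2/2)*M - 7) = -24 + 8*(M*(3 + √2/2) - 7) = -24 + 8*(-7 + M*(3 + √2/2)) = -24 + (-56 + 8*M*(3 + √2/2)) = -80 + 8*M*(3 + √2/2))
(-10852 - 22572)/(P(175, -2) + 13802) = (-10852 - 22572)/((-80 + 4*(-2)*(6 + √2)) + 13802) = -33424/((-80 + (-48 - 8*√2)) + 13802) = -33424/((-128 - 8*√2) + 13802) = -33424/(13674 - 8*√2)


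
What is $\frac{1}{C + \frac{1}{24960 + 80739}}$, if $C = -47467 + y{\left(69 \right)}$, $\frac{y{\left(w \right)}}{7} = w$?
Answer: $- \frac{105699}{4966161815} \approx -2.1284 \cdot 10^{-5}$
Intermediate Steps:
$y{\left(w \right)} = 7 w$
$C = -46984$ ($C = -47467 + 7 \cdot 69 = -47467 + 483 = -46984$)
$\frac{1}{C + \frac{1}{24960 + 80739}} = \frac{1}{-46984 + \frac{1}{24960 + 80739}} = \frac{1}{-46984 + \frac{1}{105699}} = \frac{1}{- \frac{4966161815}{105699}} = - \frac{105699}{4966161815}$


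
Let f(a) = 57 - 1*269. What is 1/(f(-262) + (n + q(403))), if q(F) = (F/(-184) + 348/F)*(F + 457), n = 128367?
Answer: 18538/2354586335 ≈ 7.8731e-6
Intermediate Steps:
f(a) = -212 (f(a) = 57 - 269 = -212)
q(F) = (457 + F)*(348/F - F/184) (q(F) = (F*(-1/184) + 348/F)*(457 + F) = (-F/184 + 348/F)*(457 + F) = (348/F - F/184)*(457 + F) = (457 + F)*(348/F - F/184))
1/(f(-262) + (n + q(403))) = 1/(-212 + (128367 + (1/184)*(29262624 - 1*403*(-64032 + 403² + 457*403))/403)) = 1/(-212 + (128367 + (1/184)*(1/403)*(29262624 - 1*403*(-64032 + 162409 + 184171)))) = 1/(-212 + (128367 + (1/184)*(1/403)*(29262624 - 1*403*282548))) = 1/(-212 + (128367 + (1/184)*(1/403)*(29262624 - 113866844))) = 1/(-212 + (128367 + (1/184)*(1/403)*(-84604220))) = 1/(-212 + (128367 - 21151055/18538)) = 1/(-212 + 2358516391/18538) = 1/(2354586335/18538) = 18538/2354586335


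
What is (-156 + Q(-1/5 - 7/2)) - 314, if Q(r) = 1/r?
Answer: -17400/37 ≈ -470.27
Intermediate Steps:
(-156 + Q(-1/5 - 7/2)) - 314 = (-156 + 1/(-1/5 - 7/2)) - 314 = (-156 + 1/(-37/10)) - 314 = (-156 - 10/37) - 314 = -5782/37 - 314 = -17400/37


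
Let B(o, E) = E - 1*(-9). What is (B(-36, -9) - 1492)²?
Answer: 2226064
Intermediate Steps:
B(o, E) = 9 + E (B(o, E) = E + 9 = 9 + E)
(B(-36, -9) - 1492)² = ((9 - 9) - 1492)² = (0 - 1492)² = (-1492)² = 2226064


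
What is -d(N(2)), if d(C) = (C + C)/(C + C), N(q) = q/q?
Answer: -1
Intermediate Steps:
N(q) = 1
d(C) = 1 (d(C) = (2*C)/((2*C)) = (2*C)*(1/(2*C)) = 1)
-d(N(2)) = -1*1 = -1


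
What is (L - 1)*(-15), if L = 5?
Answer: -60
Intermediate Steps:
(L - 1)*(-15) = (5 - 1)*(-15) = 4*(-15) = -60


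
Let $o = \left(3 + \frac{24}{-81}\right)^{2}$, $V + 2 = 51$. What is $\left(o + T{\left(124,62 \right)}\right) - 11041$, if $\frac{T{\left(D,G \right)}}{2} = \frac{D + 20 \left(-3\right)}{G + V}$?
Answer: $- \frac{297580616}{26973} \approx -11033.0$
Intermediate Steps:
$V = 49$ ($V = -2 + 51 = 49$)
$o = \frac{5329}{729}$ ($o = \left(3 + 24 \left(- \frac{1}{81}\right)\right)^{2} = \left(3 - \frac{8}{27}\right)^{2} = \left(\frac{73}{27}\right)^{2} = \frac{5329}{729} \approx 7.31$)
$T{\left(D,G \right)} = \frac{2 \left(-60 + D\right)}{49 + G}$ ($T{\left(D,G \right)} = 2 \frac{D + 20 \left(-3\right)}{G + 49} = 2 \frac{D - 60}{49 + G} = 2 \frac{-60 + D}{49 + G} = \frac{2 \left(-60 + D\right)}{49 + G}$)
$\left(o + T{\left(124,62 \right)}\right) - 11041 = \left(\frac{5329}{729} + \frac{2 \left(-60 + 124\right)}{49 + 62}\right) - 11041 = \left(\frac{5329}{729} + 2 \cdot \frac{1}{111} \cdot 64\right) - 11041 = \left(\frac{5329}{729} + \frac{128}{111}\right) - 11041 = \frac{228277}{26973} - 11041 = - \frac{297580616}{26973}$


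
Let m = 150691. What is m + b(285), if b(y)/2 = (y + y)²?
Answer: 800491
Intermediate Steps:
b(y) = 8*y² (b(y) = 2*(y + y)² = 2*(2*y)² = 2*(4*y²) = 8*y²)
m + b(285) = 150691 + 8*285² = 150691 + 8*81225 = 150691 + 649800 = 800491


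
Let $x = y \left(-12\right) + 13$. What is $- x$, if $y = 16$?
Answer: $179$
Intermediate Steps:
$x = -179$ ($x = 16 \left(-12\right) + 13 = -192 + 13 = -179$)
$- x = \left(-1\right) \left(-179\right) = 179$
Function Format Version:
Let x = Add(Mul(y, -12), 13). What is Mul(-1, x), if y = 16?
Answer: 179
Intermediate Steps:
x = -179 (x = Add(Mul(16, -12), 13) = Add(-192, 13) = -179)
Mul(-1, x) = Mul(-1, -179) = 179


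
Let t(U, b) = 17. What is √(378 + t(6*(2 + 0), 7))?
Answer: √395 ≈ 19.875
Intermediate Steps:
√(378 + t(6*(2 + 0), 7)) = √(378 + 17) = √395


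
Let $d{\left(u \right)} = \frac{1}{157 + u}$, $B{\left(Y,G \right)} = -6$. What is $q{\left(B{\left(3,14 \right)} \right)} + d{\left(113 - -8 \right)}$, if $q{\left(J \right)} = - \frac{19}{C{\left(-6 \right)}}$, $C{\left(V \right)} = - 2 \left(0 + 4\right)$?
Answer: $\frac{2645}{1112} \approx 2.3786$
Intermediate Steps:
$C{\left(V \right)} = -8$ ($C{\left(V \right)} = \left(-2\right) 4 = -8$)
$q{\left(J \right)} = \frac{19}{8}$ ($q{\left(J \right)} = - \frac{19}{-8} = \left(-19\right) \left(- \frac{1}{8}\right) = \frac{19}{8}$)
$q{\left(B{\left(3,14 \right)} \right)} + d{\left(113 - -8 \right)} = \frac{19}{8} + \frac{1}{157 + \left(113 - -8\right)} = \frac{19}{8} + \frac{1}{157 + \left(113 + 8\right)} = \frac{19}{8} + \frac{1}{157 + 121} = \frac{19}{8} + \frac{1}{278} = \frac{2645}{1112}$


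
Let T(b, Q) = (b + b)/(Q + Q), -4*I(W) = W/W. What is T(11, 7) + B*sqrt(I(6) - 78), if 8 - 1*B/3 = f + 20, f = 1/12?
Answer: 11/7 - 145*I*sqrt(313)/8 ≈ 1.5714 - 320.66*I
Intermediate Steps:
f = 1/12 ≈ 0.083333
I(W) = -1/4 (I(W) = -W/(4*W) = -1/4*1 = -1/4)
T(b, Q) = b/Q (T(b, Q) = (2*b)/((2*Q)) = (2*b)*(1/(2*Q)) = b/Q)
B = -145/4 (B = 24 - 3*(1/12 + 20) = 24 - 3*241/12 = 24 - 241/4 = -145/4 ≈ -36.250)
T(11, 7) + B*sqrt(I(6) - 78) = 11/7 - 145*sqrt(-1/4 - 78)/4 = 11*(1/7) - 145*I*sqrt(313)/8 = 11/7 - 145*I*sqrt(313)/8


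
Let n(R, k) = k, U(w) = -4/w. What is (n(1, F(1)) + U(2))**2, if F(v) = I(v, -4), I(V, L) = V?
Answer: 1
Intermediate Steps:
F(v) = v
(n(1, F(1)) + U(2))**2 = (1 - 4/2)**2 = (1 - 4*1/2)**2 = (1 - 2)**2 = (-1)**2 = 1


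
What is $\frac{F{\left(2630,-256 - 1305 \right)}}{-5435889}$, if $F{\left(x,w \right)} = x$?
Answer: $- \frac{2630}{5435889} \approx -0.00048382$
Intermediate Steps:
$\frac{F{\left(2630,-256 - 1305 \right)}}{-5435889} = \frac{2630}{-5435889} = 2630 \left(- \frac{1}{5435889}\right) = - \frac{2630}{5435889}$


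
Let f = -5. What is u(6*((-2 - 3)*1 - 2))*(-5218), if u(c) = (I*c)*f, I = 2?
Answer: -2191560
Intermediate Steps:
u(c) = -10*c (u(c) = (2*c)*(-5) = -10*c)
u(6*((-2 - 3)*1 - 2))*(-5218) = -60*((-2 - 3)*1 - 2)*(-5218) = -60*(-5*1 - 2)*(-5218) = -60*(-5 - 2)*(-5218) = -60*(-7)*(-5218) = -10*(-42)*(-5218) = 420*(-5218) = -2191560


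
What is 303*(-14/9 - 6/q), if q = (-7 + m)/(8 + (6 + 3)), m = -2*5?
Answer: 4040/3 ≈ 1346.7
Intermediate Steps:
m = -10
q = -1 (q = (-7 - 10)/(8 + (6 + 3)) = -17/(8 + 9) = -17/17 = -17*1/17 = -1)
303*(-14/9 - 6/q) = 303*(-14/9 - 6/(-1)) = 303*(-14*1/9 - 6*(-1)) = 303*(-14/9 + 6) = 303*(40/9) = 4040/3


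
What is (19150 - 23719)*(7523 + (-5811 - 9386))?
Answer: 35062506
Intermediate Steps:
(19150 - 23719)*(7523 + (-5811 - 9386)) = -4569*(7523 - 15197) = -4569*(-7674) = 35062506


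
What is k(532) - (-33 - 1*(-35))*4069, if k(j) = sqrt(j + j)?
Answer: -8138 + 2*sqrt(266) ≈ -8105.4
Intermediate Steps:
k(j) = sqrt(2)*sqrt(j) (k(j) = sqrt(2*j) = sqrt(2)*sqrt(j))
k(532) - (-33 - 1*(-35))*4069 = sqrt(2)*sqrt(532) - (-33 - 1*(-35))*4069 = sqrt(2)*(2*sqrt(133)) - (-33 + 35)*4069 = 2*sqrt(266) - 2*4069 = 2*sqrt(266) - 1*8138 = 2*sqrt(266) - 8138 = -8138 + 2*sqrt(266)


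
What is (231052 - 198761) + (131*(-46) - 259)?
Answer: 26006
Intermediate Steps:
(231052 - 198761) + (131*(-46) - 259) = 32291 + (-6026 - 259) = 32291 - 6285 = 26006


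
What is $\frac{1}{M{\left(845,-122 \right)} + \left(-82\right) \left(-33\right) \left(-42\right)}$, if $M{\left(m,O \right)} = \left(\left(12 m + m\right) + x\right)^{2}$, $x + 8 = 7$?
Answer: $\frac{1}{120534604} \approx 8.2964 \cdot 10^{-9}$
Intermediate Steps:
$x = -1$ ($x = -8 + 7 = -1$)
$M{\left(m,O \right)} = \left(-1 + 13 m\right)^{2}$ ($M{\left(m,O \right)} = \left(\left(12 m + m\right) - 1\right)^{2} = \left(13 m - 1\right)^{2} = \left(-1 + 13 m\right)^{2}$)
$\frac{1}{M{\left(845,-122 \right)} + \left(-82\right) \left(-33\right) \left(-42\right)} = \frac{1}{\left(-1 + 13 \cdot 845\right)^{2} + \left(-82\right) \left(-33\right) \left(-42\right)} = \frac{1}{\left(-1 + 10985\right)^{2} + 2706 \left(-42\right)} = \frac{1}{10984^{2} - 113652} = \frac{1}{120648256 - 113652} = \frac{1}{120534604}$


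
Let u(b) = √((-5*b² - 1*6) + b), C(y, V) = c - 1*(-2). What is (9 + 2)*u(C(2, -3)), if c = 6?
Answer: 11*I*√318 ≈ 196.16*I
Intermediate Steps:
C(y, V) = 8 (C(y, V) = 6 - 1*(-2) = 6 + 2 = 8)
u(b) = √(-6 + b - 5*b²) (u(b) = √((-5*b² - 6) + b) = √((-6 - 5*b²) + b) = √(-6 + b - 5*b²))
(9 + 2)*u(C(2, -3)) = (9 + 2)*√(-6 + 8 - 5*8²) = 11*√(-6 + 8 - 5*64) = 11*√(-6 + 8 - 320) = 11*√(-318) = 11*(I*√318) = 11*I*√318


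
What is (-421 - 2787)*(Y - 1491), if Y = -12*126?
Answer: 9633624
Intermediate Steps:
Y = -1512
(-421 - 2787)*(Y - 1491) = (-421 - 2787)*(-1512 - 1491) = -3208*(-3003) = 9633624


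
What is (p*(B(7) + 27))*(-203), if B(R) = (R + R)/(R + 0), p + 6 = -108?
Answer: 671118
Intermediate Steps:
p = -114 (p = -6 - 108 = -114)
B(R) = 2 (B(R) = (2*R)/R = 2)
(p*(B(7) + 27))*(-203) = -114*(2 + 27)*(-203) = -114*29*(-203) = -3306*(-203) = 671118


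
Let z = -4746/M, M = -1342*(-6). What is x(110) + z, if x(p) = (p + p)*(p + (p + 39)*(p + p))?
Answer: 9710442809/1342 ≈ 7.2358e+6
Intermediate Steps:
M = 8052
z = -791/1342 (z = -4746/8052 = -4746*1/8052 = -791/1342 ≈ -0.58942)
x(p) = 2*p*(p + 2*p*(39 + p)) (x(p) = (2*p)*(p + (39 + p)*(2*p)) = (2*p)*(p + 2*p*(39 + p)) = 2*p*(p + 2*p*(39 + p)))
x(110) + z = 110²*(158 + 4*110) - 791/1342 = 12100*(158 + 440) - 791/1342 = 12100*598 - 791/1342 = 7235800 - 791/1342 = 9710442809/1342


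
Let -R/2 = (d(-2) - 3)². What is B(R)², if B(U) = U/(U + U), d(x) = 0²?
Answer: ¼ ≈ 0.25000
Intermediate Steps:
d(x) = 0
R = -18 (R = -2*(0 - 3)² = -2*(-3)² = -2*9 = -18)
B(U) = ½ (B(U) = U/((2*U)) = U*(1/(2*U)) = ½)
B(R)² = (½)² = ¼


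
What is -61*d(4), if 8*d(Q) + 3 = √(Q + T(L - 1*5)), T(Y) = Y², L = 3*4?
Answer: 183/8 - 61*√53/8 ≈ -32.636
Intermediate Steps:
L = 12
d(Q) = -3/8 + √(49 + Q)/8 (d(Q) = -3/8 + √(Q + (12 - 1*5)²)/8 = -3/8 + √(Q + (12 - 5)²)/8 = -3/8 + √(Q + 7²)/8 = -3/8 + √(Q + 49)/8 = -3/8 + √(49 + Q)/8)
-61*d(4) = -61*(-3/8 + √(49 + 4)/8) = -61*(-3/8 + √53/8) = 183/8 - 61*√53/8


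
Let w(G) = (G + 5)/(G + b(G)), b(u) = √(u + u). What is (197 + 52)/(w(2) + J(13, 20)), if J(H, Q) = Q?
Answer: 332/29 ≈ 11.448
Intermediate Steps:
b(u) = √2*√u (b(u) = √(2*u) = √2*√u)
w(G) = (5 + G)/(G + √2*√G) (w(G) = (G + 5)/(G + √2*√G) = (5 + G)/(G + √2*√G))
(197 + 52)/(w(2) + J(13, 20)) = (197 + 52)/((5 + 2)/(2 + √2*√2) + 20) = 249/(7/(2 + 2) + 20) = 249/(7/4 + 20) = 249/(87/4) = 249*(4/87) = 332/29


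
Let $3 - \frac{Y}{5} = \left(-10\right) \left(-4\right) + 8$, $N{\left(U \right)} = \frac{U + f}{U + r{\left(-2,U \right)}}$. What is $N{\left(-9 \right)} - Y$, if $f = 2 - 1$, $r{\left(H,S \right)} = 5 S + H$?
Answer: $\frac{1576}{7} \approx 225.14$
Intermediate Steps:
$r{\left(H,S \right)} = H + 5 S$
$f = 1$ ($f = 2 - 1 = 1$)
$N{\left(U \right)} = \frac{1 + U}{-2 + 6 U}$ ($N{\left(U \right)} = \frac{U + 1}{U + \left(-2 + 5 U\right)} = \frac{1 + U}{-2 + 6 U}$)
$Y = -225$ ($Y = 15 - 5 \left(\left(-10\right) \left(-4\right) + 8\right) = 15 - 5 \left(40 + 8\right) = 15 - 240 = -225$)
$N{\left(-9 \right)} - Y = \frac{1 - 9}{2 \left(-1 + 3 \left(-9\right)\right)} - -225 = \frac{1}{2} \frac{1}{-1 - 27} \left(-8\right) + 225 = \frac{1}{2} \frac{1}{-28} \left(-8\right) + 225 = \frac{1}{2} \left(- \frac{1}{28}\right) \left(-8\right) + 225 = \frac{1}{7} + 225 = \frac{1576}{7}$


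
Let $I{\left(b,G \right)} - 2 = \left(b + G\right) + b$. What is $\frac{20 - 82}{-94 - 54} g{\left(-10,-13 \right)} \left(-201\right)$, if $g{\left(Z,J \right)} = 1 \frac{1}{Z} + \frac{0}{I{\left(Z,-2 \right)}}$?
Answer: $\frac{6231}{740} \approx 8.4203$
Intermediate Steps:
$I{\left(b,G \right)} = 2 + G + 2 b$ ($I{\left(b,G \right)} = 2 + \left(\left(b + G\right) + b\right) = 2 + \left(\left(G + b\right) + b\right) = 2 + \left(G + 2 b\right) = 2 + G + 2 b$)
$g{\left(Z,J \right)} = \frac{1}{Z}$ ($g{\left(Z,J \right)} = 1 \frac{1}{Z} + \frac{0}{2 - 2 + 2 Z} = \frac{1}{Z} + \frac{0}{2 Z} = \frac{1}{Z} + 0 \frac{1}{2 Z} = \frac{1}{Z} + 0 = \frac{1}{Z}$)
$\frac{20 - 82}{-94 - 54} g{\left(-10,-13 \right)} \left(-201\right) = \frac{\left(20 - 82\right) \frac{1}{-94 - 54}}{-10} \left(-201\right) = - \frac{62}{-148} \left(- \frac{1}{10}\right) \left(-201\right) = \left(-62\right) \left(- \frac{1}{148}\right) \left(- \frac{1}{10}\right) \left(-201\right) = \frac{31}{74} \left(- \frac{1}{10}\right) \left(-201\right) = \left(- \frac{31}{740}\right) \left(-201\right) = \frac{6231}{740}$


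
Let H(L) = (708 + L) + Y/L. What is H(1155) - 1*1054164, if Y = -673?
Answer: -1215408328/1155 ≈ -1.0523e+6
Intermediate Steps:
H(L) = 708 + L - 673/L (H(L) = (708 + L) - 673/L = 708 + L - 673/L)
H(1155) - 1*1054164 = (708 + 1155 - 673/1155) - 1*1054164 = (708 + 1155 - 673*1/1155) - 1054164 = (708 + 1155 - 673/1155) - 1054164 = 2151092/1155 - 1054164 = -1215408328/1155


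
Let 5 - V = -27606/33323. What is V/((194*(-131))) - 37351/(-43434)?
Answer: 7905758135627/9195745734837 ≈ 0.85972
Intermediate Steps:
V = 194221/33323 (V = 5 - (-27606)/33323 = 5 - 1*(-27606/33323) = 5 + 27606/33323 = 194221/33323 ≈ 5.8284)
V/((194*(-131))) - 37351/(-43434) = 194221/(33323*((194*(-131)))) - 37351/(-43434) = (194221/33323)/(-25414) - 37351*(-1/43434) = (194221/33323)*(-1/25414) + 37351/43434 = -194221/846870722 + 37351/43434 = 7905758135627/9195745734837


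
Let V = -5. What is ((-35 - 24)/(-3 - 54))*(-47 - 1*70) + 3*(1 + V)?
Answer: -2529/19 ≈ -133.11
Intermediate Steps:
((-35 - 24)/(-3 - 54))*(-47 - 1*70) + 3*(1 + V) = ((-35 - 24)/(-3 - 54))*(-47 - 1*70) + 3*(1 - 5) = (-59/(-57))*(-47 - 70) + 3*(-4) = -59*(-1/57)*(-117) - 12 = (59/57)*(-117) - 12 = -2301/19 - 12 = -2529/19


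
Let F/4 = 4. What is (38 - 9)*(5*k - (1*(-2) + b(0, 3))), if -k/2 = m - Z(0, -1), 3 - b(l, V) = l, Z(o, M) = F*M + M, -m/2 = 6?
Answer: -1479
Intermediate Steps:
F = 16 (F = 4*4 = 16)
m = -12 (m = -2*6 = -12)
Z(o, M) = 17*M (Z(o, M) = 16*M + M = 17*M)
b(l, V) = 3 - l
k = -10 (k = -2*(-12 - 17*(-1)) = -2*(-12 - 1*(-17)) = -2*(-12 + 17) = -2*5 = -10)
(38 - 9)*(5*k - (1*(-2) + b(0, 3))) = (38 - 9)*(5*(-10) - (1*(-2) + (3 - 1*0))) = 29*(-50 - (-2 + (3 + 0))) = 29*(-50 - (-2 + 3)) = 29*(-50 - 1*1) = 29*(-50 - 1) = 29*(-51) = -1479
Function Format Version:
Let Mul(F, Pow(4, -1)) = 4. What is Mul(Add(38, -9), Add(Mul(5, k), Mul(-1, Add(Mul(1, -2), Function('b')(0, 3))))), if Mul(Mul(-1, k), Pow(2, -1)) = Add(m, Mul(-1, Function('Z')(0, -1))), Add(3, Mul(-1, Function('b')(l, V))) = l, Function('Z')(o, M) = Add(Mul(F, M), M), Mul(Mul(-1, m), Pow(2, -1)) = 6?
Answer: -1479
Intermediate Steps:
F = 16 (F = Mul(4, 4) = 16)
m = -12 (m = Mul(-2, 6) = -12)
Function('Z')(o, M) = Mul(17, M) (Function('Z')(o, M) = Add(Mul(16, M), M) = Mul(17, M))
Function('b')(l, V) = Add(3, Mul(-1, l))
k = -10 (k = Mul(-2, Add(-12, Mul(-1, Mul(17, -1)))) = Mul(-2, Add(-12, Mul(-1, -17))) = Mul(-2, Add(-12, 17)) = Mul(-2, 5) = -10)
Mul(Add(38, -9), Add(Mul(5, k), Mul(-1, Add(Mul(1, -2), Function('b')(0, 3))))) = Mul(Add(38, -9), Add(Mul(5, -10), Mul(-1, Add(Mul(1, -2), Add(3, Mul(-1, 0)))))) = Mul(29, Add(-50, Mul(-1, Add(-2, Add(3, 0))))) = Mul(29, Add(-50, Mul(-1, Add(-2, 3)))) = Mul(29, Add(-50, Mul(-1, 1))) = Mul(29, Add(-50, -1)) = Mul(29, -51) = -1479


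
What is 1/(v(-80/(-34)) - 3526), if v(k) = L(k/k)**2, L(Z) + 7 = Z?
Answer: -1/3490 ≈ -0.00028653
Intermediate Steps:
L(Z) = -7 + Z
v(k) = 36 (v(k) = (-7 + k/k)**2 = (-7 + 1)**2 = (-6)**2 = 36)
1/(v(-80/(-34)) - 3526) = 1/(36 - 3526) = 1/(-3490) = -1/3490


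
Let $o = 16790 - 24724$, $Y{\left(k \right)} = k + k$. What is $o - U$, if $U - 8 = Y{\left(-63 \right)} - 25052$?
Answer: $17236$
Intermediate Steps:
$Y{\left(k \right)} = 2 k$
$U = -25170$ ($U = 8 + \left(2 \left(-63\right) - 25052\right) = 8 - 25178 = -25170$)
$o = -7934$
$o - U = -7934 - -25170 = -7934 + 25170 = 17236$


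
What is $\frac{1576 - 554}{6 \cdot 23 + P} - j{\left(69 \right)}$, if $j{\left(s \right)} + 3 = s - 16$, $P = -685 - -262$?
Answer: $- \frac{15272}{285} \approx -53.586$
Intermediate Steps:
$P = -423$ ($P = -685 + 262 = -423$)
$j{\left(s \right)} = -19 + s$ ($j{\left(s \right)} = -3 + \left(s - 16\right) = -3 + \left(-16 + s\right) = -19 + s$)
$\frac{1576 - 554}{6 \cdot 23 + P} - j{\left(69 \right)} = \frac{1576 - 554}{6 \cdot 23 - 423} - \left(-19 + 69\right) = \frac{1022}{138 - 423} - 50 = \frac{1022}{-285} - 50 = 1022 \left(- \frac{1}{285}\right) - 50 = - \frac{1022}{285} - 50 = - \frac{15272}{285}$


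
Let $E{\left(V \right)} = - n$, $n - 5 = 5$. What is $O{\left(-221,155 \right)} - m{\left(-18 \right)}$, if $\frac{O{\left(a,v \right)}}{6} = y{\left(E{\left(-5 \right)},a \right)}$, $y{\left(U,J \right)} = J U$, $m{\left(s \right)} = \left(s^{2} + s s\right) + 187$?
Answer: $12425$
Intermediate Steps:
$n = 10$ ($n = 5 + 5 = 10$)
$m{\left(s \right)} = 187 + 2 s^{2}$ ($m{\left(s \right)} = \left(s^{2} + s^{2}\right) + 187 = 2 s^{2} + 187 = 187 + 2 s^{2}$)
$E{\left(V \right)} = -10$ ($E{\left(V \right)} = \left(-1\right) 10 = -10$)
$O{\left(a,v \right)} = - 60 a$ ($O{\left(a,v \right)} = 6 a \left(-10\right) = 6 \left(- 10 a\right) = - 60 a$)
$O{\left(-221,155 \right)} - m{\left(-18 \right)} = \left(-60\right) \left(-221\right) - \left(187 + 2 \left(-18\right)^{2}\right) = 13260 - \left(187 + 2 \cdot 324\right) = 13260 - \left(187 + 648\right) = 13260 - 835 = 12425$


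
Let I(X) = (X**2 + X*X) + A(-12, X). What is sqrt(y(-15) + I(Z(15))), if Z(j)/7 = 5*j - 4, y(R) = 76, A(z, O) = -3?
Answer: 3*sqrt(54899) ≈ 702.92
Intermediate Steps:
Z(j) = -28 + 35*j (Z(j) = 7*(5*j - 4) = 7*(-4 + 5*j) = -28 + 35*j)
I(X) = -3 + 2*X**2 (I(X) = (X**2 + X*X) - 3 = (X**2 + X**2) - 3 = 2*X**2 - 3 = -3 + 2*X**2)
sqrt(y(-15) + I(Z(15))) = sqrt(76 + (-3 + 2*(-28 + 35*15)**2)) = sqrt(76 + (-3 + 2*(-28 + 525)**2)) = sqrt(76 + (-3 + 2*497**2)) = sqrt(76 + (-3 + 2*247009)) = sqrt(76 + (-3 + 494018)) = sqrt(76 + 494015) = sqrt(494091) = 3*sqrt(54899)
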